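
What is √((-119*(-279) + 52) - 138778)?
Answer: 15*I*√469 ≈ 324.85*I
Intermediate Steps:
√((-119*(-279) + 52) - 138778) = √((33201 + 52) - 138778) = √(33253 - 138778) = √(-105525) = 15*I*√469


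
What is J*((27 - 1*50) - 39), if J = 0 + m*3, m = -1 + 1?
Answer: 0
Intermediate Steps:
m = 0
J = 0 (J = 0 + 0*3 = 0 + 0 = 0)
J*((27 - 1*50) - 39) = 0*((27 - 1*50) - 39) = 0*((27 - 50) - 39) = 0*(-23 - 39) = 0*(-62) = 0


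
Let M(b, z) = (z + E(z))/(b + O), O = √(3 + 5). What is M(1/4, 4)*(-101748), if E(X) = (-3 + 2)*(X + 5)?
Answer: -2034960/127 + 16279680*√2/127 ≈ 1.6526e+5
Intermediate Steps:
E(X) = -5 - X (E(X) = -(5 + X) = -5 - X)
O = 2*√2 (O = √8 = 2*√2 ≈ 2.8284)
M(b, z) = -5/(b + 2*√2) (M(b, z) = (z + (-5 - z))/(b + 2*√2) = -5/(b + 2*√2))
M(1/4, 4)*(-101748) = -5/(1/4 + 2*√2)*(-101748) = -5/(¼ + 2*√2)*(-101748) = 508740/(¼ + 2*√2)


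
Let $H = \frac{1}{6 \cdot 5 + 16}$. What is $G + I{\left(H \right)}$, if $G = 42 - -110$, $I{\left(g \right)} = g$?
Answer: $\frac{6993}{46} \approx 152.02$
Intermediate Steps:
$H = \frac{1}{46}$ ($H = \frac{1}{30 + 16} = \frac{1}{46} \approx 0.021739$)
$G = 152$ ($G = 42 + 110 = 152$)
$G + I{\left(H \right)} = 152 + \frac{1}{46} = \frac{6993}{46}$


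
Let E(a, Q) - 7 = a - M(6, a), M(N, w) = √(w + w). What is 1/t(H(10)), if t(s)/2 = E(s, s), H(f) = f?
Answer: 17/538 + √5/269 ≈ 0.039911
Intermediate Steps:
M(N, w) = √2*√w (M(N, w) = √(2*w) = √2*√w)
E(a, Q) = 7 + a - √2*√a (E(a, Q) = 7 + (a - √2*√a) = 7 + a - √2*√a)
t(s) = 14 + 2*s - 2*√2*√s (t(s) = 2*(7 + s - √2*√s) = 14 + 2*s - 2*√2*√s)
1/t(H(10)) = 1/(14 + 2*10 - 2*√2*√10) = 1/(14 + 20 - 4*√5) = 1/(34 - 4*√5)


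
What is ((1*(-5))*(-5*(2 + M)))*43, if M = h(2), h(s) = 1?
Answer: 3225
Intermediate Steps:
M = 1
((1*(-5))*(-5*(2 + M)))*43 = ((1*(-5))*(-5*(2 + 1)))*43 = -(-25)*3*43 = -5*(-15)*43 = 75*43 = 3225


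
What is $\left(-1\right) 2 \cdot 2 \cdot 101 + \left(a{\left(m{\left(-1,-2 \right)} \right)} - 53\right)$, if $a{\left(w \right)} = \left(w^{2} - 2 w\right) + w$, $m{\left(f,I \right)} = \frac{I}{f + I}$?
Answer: $- \frac{4115}{9} \approx -457.22$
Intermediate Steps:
$m{\left(f,I \right)} = \frac{I}{I + f}$
$a{\left(w \right)} = w^{2} - w$
$\left(-1\right) 2 \cdot 2 \cdot 101 + \left(a{\left(m{\left(-1,-2 \right)} \right)} - 53\right) = \left(-1\right) 2 \cdot 2 \cdot 101 - \left(53 - - \frac{2}{-2 - 1} \left(-1 - \frac{2}{-2 - 1}\right)\right) = \left(-2\right) 2 \cdot 101 - \left(53 - - \frac{2}{-3} \left(-1 - \frac{2}{-3}\right)\right) = \left(-4\right) 101 - \left(53 - \left(-2\right) \left(- \frac{1}{3}\right) \left(-1 - - \frac{2}{3}\right)\right) = -404 - \left(53 - \frac{2 \left(-1 + \frac{2}{3}\right)}{3}\right) = -404 + \left(\frac{2}{3} \left(- \frac{1}{3}\right) - 53\right) = -404 - \frac{479}{9} = - \frac{4115}{9}$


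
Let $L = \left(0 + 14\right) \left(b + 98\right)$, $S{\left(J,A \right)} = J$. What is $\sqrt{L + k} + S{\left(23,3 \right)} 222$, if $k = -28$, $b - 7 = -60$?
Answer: $5106 + \sqrt{602} \approx 5130.5$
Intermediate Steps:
$b = -53$ ($b = 7 - 60 = -53$)
$L = 630$ ($L = \left(0 + 14\right) \left(-53 + 98\right) = 14 \cdot 45 = 630$)
$\sqrt{L + k} + S{\left(23,3 \right)} 222 = \sqrt{630 - 28} + 23 \cdot 222 = \sqrt{602} + 5106 = 5106 + \sqrt{602}$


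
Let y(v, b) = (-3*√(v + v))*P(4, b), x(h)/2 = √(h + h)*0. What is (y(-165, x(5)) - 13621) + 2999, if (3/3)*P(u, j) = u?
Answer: -10622 - 12*I*√330 ≈ -10622.0 - 217.99*I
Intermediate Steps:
P(u, j) = u
x(h) = 0 (x(h) = 2*(√(h + h)*0) = 2*(√(2*h)*0) = 2*((√2*√h)*0) = 2*0 = 0)
y(v, b) = -12*√2*√v (y(v, b) = -3*√(v + v)*4 = -3*√2*√v*4 = -12*√2*√v)
(y(-165, x(5)) - 13621) + 2999 = (-12*√2*√(-165) - 13621) + 2999 = (-12*√2*I*√165 - 13621) + 2999 = (-12*I*√330 - 13621) + 2999 = (-13621 - 12*I*√330) + 2999 = -10622 - 12*I*√330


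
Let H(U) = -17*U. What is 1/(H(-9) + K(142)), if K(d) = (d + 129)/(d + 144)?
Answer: 286/44029 ≈ 0.0064957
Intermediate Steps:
K(d) = (129 + d)/(144 + d)
1/(H(-9) + K(142)) = 1/(-17*(-9) + (129 + 142)/(144 + 142)) = 1/(153 + 271/286) = 1/(44029/286) = 286/44029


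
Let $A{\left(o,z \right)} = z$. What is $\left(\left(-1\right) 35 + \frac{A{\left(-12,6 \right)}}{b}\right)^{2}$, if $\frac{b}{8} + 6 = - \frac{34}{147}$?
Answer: $\frac{16558799761}{13424896} \approx 1233.4$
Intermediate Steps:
$b = - \frac{7328}{147}$ ($b = -48 + 8 \left(- \frac{34}{147}\right) = -48 - \frac{272}{147} = - \frac{7328}{147} \approx -49.85$)
$\left(\left(-1\right) 35 + \frac{A{\left(-12,6 \right)}}{b}\right)^{2} = \left(\left(-1\right) 35 + \frac{6}{- \frac{7328}{147}}\right)^{2} = \left(-35 + 6 \left(- \frac{147}{7328}\right)\right)^{2} = \left(-35 - \frac{441}{3664}\right)^{2} = \left(- \frac{128681}{3664}\right)^{2} = \frac{16558799761}{13424896}$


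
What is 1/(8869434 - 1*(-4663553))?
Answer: 1/13532987 ≈ 7.3893e-8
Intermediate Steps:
1/(8869434 - 1*(-4663553)) = 1/(8869434 + 4663553) = 1/13532987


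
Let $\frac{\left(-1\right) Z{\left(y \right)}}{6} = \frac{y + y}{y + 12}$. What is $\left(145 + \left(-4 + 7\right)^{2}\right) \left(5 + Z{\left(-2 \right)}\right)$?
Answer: $\frac{5698}{5} \approx 1139.6$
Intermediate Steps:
$Z{\left(y \right)} = - \frac{12 y}{12 + y}$ ($Z{\left(y \right)} = - 6 \frac{y + y}{y + 12} = - 6 \frac{2 y}{12 + y} = - \frac{12 y}{12 + y}$)
$\left(145 + \left(-4 + 7\right)^{2}\right) \left(5 + Z{\left(-2 \right)}\right) = \left(145 + \left(-4 + 7\right)^{2}\right) \left(5 - - \frac{24}{12 - 2}\right) = \left(145 + 3^{2}\right) \left(5 - - \frac{24}{10}\right) = \left(145 + 9\right) \left(5 - \left(-24\right) \frac{1}{10}\right) = 154 \left(5 + \frac{12}{5}\right) = 154 \cdot \frac{37}{5} = \frac{5698}{5}$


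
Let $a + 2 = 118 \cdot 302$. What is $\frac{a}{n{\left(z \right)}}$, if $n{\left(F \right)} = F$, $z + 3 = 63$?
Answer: $\frac{5939}{10} \approx 593.9$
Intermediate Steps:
$z = 60$ ($z = -3 + 63 = 60$)
$a = 35634$ ($a = -2 + 118 \cdot 302 = -2 + 35636 = 35634$)
$\frac{a}{n{\left(z \right)}} = \frac{35634}{60} = 35634 \cdot \frac{1}{60} = \frac{5939}{10}$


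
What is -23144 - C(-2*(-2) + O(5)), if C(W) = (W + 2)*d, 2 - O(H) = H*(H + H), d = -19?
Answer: -23942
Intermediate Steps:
O(H) = 2 - 2*H² (O(H) = 2 - H*(H + H) = 2 - H*2*H = 2 - 2*H²)
C(W) = -38 - 19*W (C(W) = (W + 2)*(-19) = (2 + W)*(-19) = -38 - 19*W)
-23144 - C(-2*(-2) + O(5)) = -23144 - (-38 - 19*(-2*(-2) + (2 - 2*5²))) = -23144 - (-38 - 19*(4 + (2 - 2*25))) = -23144 - (-38 - 19*(4 + (2 - 50))) = -23144 - (-38 - 19*(4 - 48)) = -23144 - (-38 - 19*(-44)) = -23144 - (-38 + 836) = -23144 - 1*798 = -23144 - 798 = -23942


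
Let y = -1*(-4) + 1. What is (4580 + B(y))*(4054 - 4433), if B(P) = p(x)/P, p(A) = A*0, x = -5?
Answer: -1735820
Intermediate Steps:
y = 5 (y = 4 + 1 = 5)
p(A) = 0
B(P) = 0 (B(P) = 0/P = 0)
(4580 + B(y))*(4054 - 4433) = (4580 + 0)*(4054 - 4433) = 4580*(-379) = -1735820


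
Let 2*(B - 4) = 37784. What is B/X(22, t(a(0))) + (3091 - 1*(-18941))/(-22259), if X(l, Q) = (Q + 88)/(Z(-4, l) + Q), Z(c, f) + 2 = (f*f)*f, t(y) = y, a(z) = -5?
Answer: 4475667298368/1847497 ≈ 2.4226e+6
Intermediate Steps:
B = 18896 (B = 4 + (½)*37784 = 4 + 18892 = 18896)
Z(c, f) = -2 + f³ (Z(c, f) = -2 + (f*f)*f = -2 + f²*f = -2 + f³)
X(l, Q) = (88 + Q)/(-2 + Q + l³) (X(l, Q) = (Q + 88)/((-2 + l³) + Q) = (88 + Q)/(-2 + Q + l³))
B/X(22, t(a(0))) + (3091 - 1*(-18941))/(-22259) = 18896/(((88 - 5)/(-2 - 5 + 22³))) + (3091 - 1*(-18941))/(-22259) = 18896/((83/(-2 - 5 + 10648))) + (3091 + 18941)*(-1/22259) = 18896/((83/10641)) + 22032*(-1/22259) = 18896/(((1/10641)*83)) - 22032/22259 = 18896/(83/10641) - 22032/22259 = 18896*(10641/83) - 22032/22259 = 201072336/83 - 22032/22259 = 4475667298368/1847497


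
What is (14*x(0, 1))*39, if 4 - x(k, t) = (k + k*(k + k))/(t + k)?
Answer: 2184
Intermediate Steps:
x(k, t) = 4 - (k + 2*k²)/(k + t) (x(k, t) = 4 - (k + k*(k + k))/(t + k) = 4 - (k + k*(2*k))/(k + t) = 4 - (k + 2*k²)/(k + t))
(14*x(0, 1))*39 = (14*((-2*0² + 3*0 + 4*1)/(0 + 1)))*39 = (14*((-2*0 + 0 + 4)/1))*39 = (14*(1*(0 + 0 + 4)))*39 = (14*(1*4))*39 = (14*4)*39 = 56*39 = 2184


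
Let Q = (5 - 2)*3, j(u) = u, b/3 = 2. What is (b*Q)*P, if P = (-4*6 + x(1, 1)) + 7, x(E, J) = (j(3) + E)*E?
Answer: -702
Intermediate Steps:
b = 6 (b = 3*2 = 6)
x(E, J) = E*(3 + E) (x(E, J) = (3 + E)*E = E*(3 + E))
P = -13 (P = (-4*6 + 1*(3 + 1)) + 7 = (-24 + 1*4) + 7 = (-24 + 4) + 7 = -20 + 7 = -13)
Q = 9 (Q = 3*3 = 9)
(b*Q)*P = (6*9)*(-13) = 54*(-13) = -702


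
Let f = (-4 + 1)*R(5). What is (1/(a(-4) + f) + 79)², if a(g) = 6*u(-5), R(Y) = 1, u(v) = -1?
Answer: 504100/81 ≈ 6223.5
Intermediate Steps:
a(g) = -6 (a(g) = 6*(-1) = -6)
f = -3 (f = (-4 + 1)*1 = -3*1 = -3)
(1/(a(-4) + f) + 79)² = (1/(-6 - 3) + 79)² = (1/(-9) + 79)² = (-⅑ + 79)² = (710/9)² = 504100/81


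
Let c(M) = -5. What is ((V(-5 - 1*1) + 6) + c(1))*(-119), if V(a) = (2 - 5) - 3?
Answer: 595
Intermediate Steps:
V(a) = -6 (V(a) = -3 - 3 = -6)
((V(-5 - 1*1) + 6) + c(1))*(-119) = ((-6 + 6) - 5)*(-119) = (0 - 5)*(-119) = -5*(-119) = 595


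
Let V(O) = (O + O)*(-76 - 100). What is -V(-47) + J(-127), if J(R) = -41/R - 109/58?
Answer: -121874569/7366 ≈ -16546.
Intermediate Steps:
V(O) = -352*O (V(O) = (2*O)*(-176) = -352*O)
J(R) = -109/58 - 41/R (J(R) = -41/R - 109*1/58 = -41/R - 109/58 = -109/58 - 41/R)
-V(-47) + J(-127) = -(-352)*(-47) + (-109/58 - 41/(-127)) = -1*16544 + (-109/58 - 41*(-1/127)) = -16544 + (-109/58 + 41/127) = -16544 - 11465/7366 = -121874569/7366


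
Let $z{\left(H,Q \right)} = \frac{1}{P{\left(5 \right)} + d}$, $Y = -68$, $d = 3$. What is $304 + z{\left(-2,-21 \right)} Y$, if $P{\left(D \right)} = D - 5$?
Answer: $\frac{844}{3} \approx 281.33$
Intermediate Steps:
$P{\left(D \right)} = -5 + D$ ($P{\left(D \right)} = D - 5 = -5 + D$)
$z{\left(H,Q \right)} = \frac{1}{3}$ ($z{\left(H,Q \right)} = \frac{1}{\left(-5 + 5\right) + 3} = \frac{1}{0 + 3} = \frac{1}{3}$)
$304 + z{\left(-2,-21 \right)} Y = 304 + \frac{1}{3} \left(-68\right) = 304 - \frac{68}{3} = \frac{844}{3}$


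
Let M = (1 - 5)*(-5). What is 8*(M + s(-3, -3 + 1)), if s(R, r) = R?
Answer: 136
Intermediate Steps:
M = 20 (M = -4*(-5) = 20)
8*(M + s(-3, -3 + 1)) = 8*(20 - 3) = 8*17 = 136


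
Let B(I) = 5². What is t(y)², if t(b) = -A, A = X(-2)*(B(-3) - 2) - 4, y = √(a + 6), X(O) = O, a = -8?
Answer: 2500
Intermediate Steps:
B(I) = 25
y = I*√2 (y = √(-8 + 6) = √(-2) = I*√2 ≈ 1.4142*I)
A = -50 (A = -2*(25 - 2) - 4 = -2*23 - 4 = -46 - 4 = -50)
t(b) = 50 (t(b) = -1*(-50) = 50)
t(y)² = 50² = 2500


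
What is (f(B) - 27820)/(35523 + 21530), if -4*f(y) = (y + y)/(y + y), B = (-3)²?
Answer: -111281/228212 ≈ -0.48762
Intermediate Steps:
B = 9
f(y) = -¼ (f(y) = -(y + y)/(4*(y + y)) = -2*y/(4*(2*y)) = -2*y*1/(2*y)/4 = -¼*1 = -¼)
(f(B) - 27820)/(35523 + 21530) = (-¼ - 27820)/(35523 + 21530) = -111281/4/57053 = -111281/4*1/57053 = -111281/228212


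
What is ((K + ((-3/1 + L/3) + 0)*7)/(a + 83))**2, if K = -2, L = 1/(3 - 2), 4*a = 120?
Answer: 3844/114921 ≈ 0.033449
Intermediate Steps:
a = 30 (a = (1/4)*120 = 30)
L = 1 (L = 1/1 = 1)
((K + ((-3/1 + L/3) + 0)*7)/(a + 83))**2 = ((-2 + ((-3/1 + 1/3) + 0)*7)/(30 + 83))**2 = ((-2 + ((-3*1 + 1*(1/3)) + 0)*7)/113)**2 = ((-2 + ((-3 + 1/3) + 0)*7)*(1/113))**2 = ((-2 + (-8/3 + 0)*7)*(1/113))**2 = ((-2 - 8/3*7)*(1/113))**2 = ((-2 - 56/3)*(1/113))**2 = (-62/3*1/113)**2 = (-62/339)**2 = 3844/114921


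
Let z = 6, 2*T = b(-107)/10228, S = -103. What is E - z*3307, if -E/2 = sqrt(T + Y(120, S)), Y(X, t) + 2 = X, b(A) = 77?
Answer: -19842 - sqrt(12344607890)/5114 ≈ -19864.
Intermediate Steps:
T = 77/20456 (T = (77/10228)/2 = (77*(1/10228))/2 = (1/2)*(77/10228) = 77/20456 ≈ 0.0037642)
Y(X, t) = -2 + X
E = -sqrt(12344607890)/5114 (E = -2*sqrt(77/20456 + (-2 + 120)) = -2*sqrt(77/20456 + 118) = -sqrt(12344607890)/5114 ≈ -21.726)
E - z*3307 = -sqrt(12344607890)/5114 - 6*3307 = -sqrt(12344607890)/5114 - 1*19842 = -sqrt(12344607890)/5114 - 19842 = -19842 - sqrt(12344607890)/5114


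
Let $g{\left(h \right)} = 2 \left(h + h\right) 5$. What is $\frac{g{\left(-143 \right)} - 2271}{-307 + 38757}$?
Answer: $- \frac{5131}{38450} \approx -0.13345$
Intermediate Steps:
$g{\left(h \right)} = 20 h$ ($g{\left(h \right)} = 2 \cdot 2 h 5 = 4 h 5 = 20 h$)
$\frac{g{\left(-143 \right)} - 2271}{-307 + 38757} = \frac{20 \left(-143\right) - 2271}{-307 + 38757} = \frac{-2860 - 2271}{38450} = \left(-5131\right) \frac{1}{38450} = - \frac{5131}{38450}$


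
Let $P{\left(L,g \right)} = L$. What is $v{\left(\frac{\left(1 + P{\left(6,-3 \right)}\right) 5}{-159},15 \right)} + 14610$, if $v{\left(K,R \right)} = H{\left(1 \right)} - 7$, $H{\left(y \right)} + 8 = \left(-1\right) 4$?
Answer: $14591$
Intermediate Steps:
$H{\left(y \right)} = -12$ ($H{\left(y \right)} = -8 - 4 = -12$)
$v{\left(K,R \right)} = -19$ ($v{\left(K,R \right)} = -12 - 7 = -19$)
$v{\left(\frac{\left(1 + P{\left(6,-3 \right)}\right) 5}{-159},15 \right)} + 14610 = -19 + 14610 = 14591$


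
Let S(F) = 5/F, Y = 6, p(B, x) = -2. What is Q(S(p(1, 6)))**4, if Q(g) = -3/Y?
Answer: 1/16 ≈ 0.062500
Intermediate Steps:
Q(g) = -1/2 (Q(g) = -3/6 = -3*1/6 = -1/2)
Q(S(p(1, 6)))**4 = (-1/2)**4 = 1/16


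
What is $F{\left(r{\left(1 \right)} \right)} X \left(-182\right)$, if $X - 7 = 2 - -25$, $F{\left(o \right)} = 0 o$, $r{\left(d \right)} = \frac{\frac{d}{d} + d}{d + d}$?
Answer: $0$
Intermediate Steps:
$r{\left(d \right)} = \frac{1 + d}{2 d}$
$F{\left(o \right)} = 0$
$X = 34$ ($X = 7 + \left(2 - -25\right) = 7 + \left(2 + 25\right) = 7 + 27 = 34$)
$F{\left(r{\left(1 \right)} \right)} X \left(-182\right) = 0 \cdot 34 \left(-182\right) = 0 \left(-182\right) = 0$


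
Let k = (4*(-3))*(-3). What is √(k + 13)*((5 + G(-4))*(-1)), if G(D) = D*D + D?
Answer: -119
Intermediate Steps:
G(D) = D + D² (G(D) = D² + D = D + D²)
k = 36 (k = -12*(-3) = 36)
√(k + 13)*((5 + G(-4))*(-1)) = √(36 + 13)*((5 - 4*(1 - 4))*(-1)) = √49*((5 - 4*(-3))*(-1)) = 7*((5 + 12)*(-1)) = 7*(17*(-1)) = 7*(-17) = -119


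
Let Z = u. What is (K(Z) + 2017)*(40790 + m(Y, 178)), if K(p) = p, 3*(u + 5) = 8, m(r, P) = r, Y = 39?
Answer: 246770476/3 ≈ 8.2257e+7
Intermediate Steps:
u = -7/3 (u = -5 + (⅓)*8 = -5 + 8/3 = -7/3 ≈ -2.3333)
Z = -7/3 ≈ -2.3333
(K(Z) + 2017)*(40790 + m(Y, 178)) = (-7/3 + 2017)*(40790 + 39) = (6044/3)*40829 = 246770476/3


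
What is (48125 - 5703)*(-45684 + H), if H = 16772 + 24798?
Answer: -174524108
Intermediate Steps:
H = 41570
(48125 - 5703)*(-45684 + H) = (48125 - 5703)*(-45684 + 41570) = 42422*(-4114) = -174524108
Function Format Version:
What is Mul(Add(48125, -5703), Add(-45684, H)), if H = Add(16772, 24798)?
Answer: -174524108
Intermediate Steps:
H = 41570
Mul(Add(48125, -5703), Add(-45684, H)) = Mul(Add(48125, -5703), Add(-45684, 41570)) = Mul(42422, -4114) = -174524108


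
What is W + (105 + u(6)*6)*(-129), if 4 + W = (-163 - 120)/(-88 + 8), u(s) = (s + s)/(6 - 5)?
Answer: -1826677/80 ≈ -22833.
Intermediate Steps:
u(s) = 2*s (u(s) = (2*s)/1 = (2*s)*1 = 2*s)
W = -37/80 (W = -4 + (-163 - 120)/(-88 + 8) = -4 - 283/(-80) = -4 - 283*(-1/80) = -4 + 283/80 = -37/80 ≈ -0.46250)
W + (105 + u(6)*6)*(-129) = -37/80 + (105 + (2*6)*6)*(-129) = -37/80 + (105 + 12*6)*(-129) = -37/80 + (105 + 72)*(-129) = -37/80 + 177*(-129) = -37/80 - 22833 = -1826677/80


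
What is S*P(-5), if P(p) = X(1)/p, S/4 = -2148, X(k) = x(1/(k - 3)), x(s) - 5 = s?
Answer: 38664/5 ≈ 7732.8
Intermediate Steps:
x(s) = 5 + s
X(k) = 5 + 1/(-3 + k) (X(k) = 5 + 1/(k - 3) = 5 + 1/(-3 + k))
S = -8592 (S = 4*(-2148) = -8592)
P(p) = 9/(2*p) (P(p) = ((-14 + 5*1)/(-3 + 1))/p = ((-14 + 5)/(-2))/p = (-½*(-9))/p = 9/(2*p))
S*P(-5) = -38664/(-5) = -38664*(-1)/5 = -8592*(-9/10) = 38664/5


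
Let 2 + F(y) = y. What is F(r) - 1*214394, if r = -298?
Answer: -214694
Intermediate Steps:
F(y) = -2 + y
F(r) - 1*214394 = (-2 - 298) - 1*214394 = -300 - 214394 = -214694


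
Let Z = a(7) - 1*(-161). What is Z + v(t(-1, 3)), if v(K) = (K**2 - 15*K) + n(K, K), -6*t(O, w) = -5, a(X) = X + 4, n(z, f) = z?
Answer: 5797/36 ≈ 161.03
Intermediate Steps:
a(X) = 4 + X
t(O, w) = 5/6 (t(O, w) = -1/6*(-5) = 5/6)
v(K) = K**2 - 14*K (v(K) = (K**2 - 15*K) + K = K**2 - 14*K)
Z = 172 (Z = (4 + 7) - 1*(-161) = 11 + 161 = 172)
Z + v(t(-1, 3)) = 172 + 5*(-14 + 5/6)/6 = 172 + (5/6)*(-79/6) = 172 - 395/36 = 5797/36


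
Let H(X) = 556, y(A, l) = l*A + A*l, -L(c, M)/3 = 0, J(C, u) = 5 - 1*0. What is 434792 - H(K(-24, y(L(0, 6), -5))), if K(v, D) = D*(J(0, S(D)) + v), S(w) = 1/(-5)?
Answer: 434236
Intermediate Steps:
S(w) = -⅕
J(C, u) = 5 (J(C, u) = 5 + 0 = 5)
L(c, M) = 0 (L(c, M) = -3*0 = 0)
y(A, l) = 2*A*l (y(A, l) = A*l + A*l = 2*A*l)
K(v, D) = D*(5 + v)
434792 - H(K(-24, y(L(0, 6), -5))) = 434792 - 1*556 = 434792 - 556 = 434236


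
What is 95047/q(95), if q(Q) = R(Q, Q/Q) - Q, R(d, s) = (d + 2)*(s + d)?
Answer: 95047/9217 ≈ 10.312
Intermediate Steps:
R(d, s) = (2 + d)*(d + s)
q(Q) = 2 + Q**2 + 2*Q (q(Q) = (Q**2 + 2*Q + 2*(Q/Q) + Q*(Q/Q)) - Q = (Q**2 + 2*Q + 2*1 + Q*1) - Q = (Q**2 + 2*Q + 2 + Q) - Q = (2 + Q**2 + 3*Q) - Q = 2 + Q**2 + 2*Q)
95047/q(95) = 95047/(2 + 95**2 + 2*95) = 95047/(2 + 9025 + 190) = 95047/9217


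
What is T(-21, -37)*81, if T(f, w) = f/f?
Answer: 81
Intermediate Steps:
T(f, w) = 1
T(-21, -37)*81 = 1*81 = 81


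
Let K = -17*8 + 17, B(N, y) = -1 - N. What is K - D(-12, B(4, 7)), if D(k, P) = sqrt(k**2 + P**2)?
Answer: -132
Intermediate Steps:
K = -119 (K = -136 + 17 = -119)
D(k, P) = sqrt(P**2 + k**2)
K - D(-12, B(4, 7)) = -119 - sqrt((-1 - 1*4)**2 + (-12)**2) = -119 - sqrt((-1 - 4)**2 + 144) = -119 - sqrt((-5)**2 + 144) = -119 - sqrt(25 + 144) = -119 - sqrt(169) = -119 - 1*13 = -119 - 13 = -132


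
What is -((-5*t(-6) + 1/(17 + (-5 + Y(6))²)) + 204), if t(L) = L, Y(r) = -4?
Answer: -22933/98 ≈ -234.01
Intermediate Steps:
-((-5*t(-6) + 1/(17 + (-5 + Y(6))²)) + 204) = -((-5*(-6) + 1/(17 + (-5 - 4)²)) + 204) = -((30 + 1/(17 + (-9)²)) + 204) = -((30 + 1/(17 + 81)) + 204) = -((30 + 1/98) + 204) = -(2941/98 + 204) = -1*22933/98 = -22933/98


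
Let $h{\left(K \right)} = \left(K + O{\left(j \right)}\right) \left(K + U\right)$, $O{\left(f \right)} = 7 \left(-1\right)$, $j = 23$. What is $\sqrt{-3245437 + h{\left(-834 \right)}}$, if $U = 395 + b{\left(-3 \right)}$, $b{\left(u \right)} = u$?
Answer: $i \sqrt{2873715} \approx 1695.2 i$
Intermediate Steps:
$U = 392$ ($U = 395 - 3 = 392$)
$O{\left(f \right)} = -7$
$h{\left(K \right)} = \left(-7 + K\right) \left(392 + K\right)$ ($h{\left(K \right)} = \left(K - 7\right) \left(K + 392\right) = \left(-7 + K\right) \left(392 + K\right)$)
$\sqrt{-3245437 + h{\left(-834 \right)}} = \sqrt{-3245437 + \left(-2744 + \left(-834\right)^{2} + 385 \left(-834\right)\right)} = \sqrt{-3245437 - -371722} = \sqrt{-3245437 + 371722} = \sqrt{-2873715} = i \sqrt{2873715}$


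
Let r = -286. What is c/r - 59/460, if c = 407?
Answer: -9277/5980 ≈ -1.5513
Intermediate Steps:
c/r - 59/460 = 407/(-286) - 59/460 = 407*(-1/286) - 59*1/460 = -37/26 - 59/460 = -9277/5980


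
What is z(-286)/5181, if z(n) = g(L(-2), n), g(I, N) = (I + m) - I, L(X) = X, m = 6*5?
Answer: 10/1727 ≈ 0.0057904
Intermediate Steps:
m = 30
g(I, N) = 30 (g(I, N) = (I + 30) - I = (30 + I) - I = 30)
z(n) = 30
z(-286)/5181 = 30/5181 = 30*(1/5181) = 10/1727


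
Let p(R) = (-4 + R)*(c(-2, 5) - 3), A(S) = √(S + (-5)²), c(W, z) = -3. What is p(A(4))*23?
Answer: 552 - 138*√29 ≈ -191.15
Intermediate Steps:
A(S) = √(25 + S) (A(S) = √(S + 25) = √(25 + S))
p(R) = 24 - 6*R (p(R) = (-4 + R)*(-3 - 3) = (-4 + R)*(-6) = 24 - 6*R)
p(A(4))*23 = (24 - 6*√(25 + 4))*23 = (24 - 6*√29)*23 = 552 - 138*√29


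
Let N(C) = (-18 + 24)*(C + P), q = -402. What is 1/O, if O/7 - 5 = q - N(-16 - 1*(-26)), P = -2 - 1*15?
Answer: -1/2485 ≈ -0.00040241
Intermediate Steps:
P = -17 (P = -2 - 15 = -17)
N(C) = -102 + 6*C (N(C) = (-18 + 24)*(C - 17) = 6*(-17 + C) = -102 + 6*C)
O = -2485 (O = 35 + 7*(-402 - (-102 + 6*(-16 - 1*(-26)))) = 35 + 7*(-402 - (-102 + 6*(-16 + 26))) = 35 + 7*(-402 - (-102 + 6*10)) = 35 + 7*(-402 - (-102 + 60)) = 35 + 7*(-402 - 1*(-42)) = 35 + 7*(-402 + 42) = 35 + 7*(-360) = 35 - 2520 = -2485)
1/O = 1/(-2485) = -1/2485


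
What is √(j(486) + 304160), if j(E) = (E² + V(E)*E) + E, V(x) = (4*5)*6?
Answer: √599162 ≈ 774.06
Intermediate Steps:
V(x) = 120 (V(x) = 20*6 = 120)
j(E) = E² + 121*E (j(E) = (E² + 120*E) + E = E² + 121*E)
√(j(486) + 304160) = √(486*(121 + 486) + 304160) = √(486*607 + 304160) = √(295002 + 304160) = √599162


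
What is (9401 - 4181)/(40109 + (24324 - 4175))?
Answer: 870/10043 ≈ 0.086627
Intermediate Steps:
(9401 - 4181)/(40109 + (24324 - 4175)) = 5220/(40109 + 20149) = 5220/60258 = 5220*(1/60258) = 870/10043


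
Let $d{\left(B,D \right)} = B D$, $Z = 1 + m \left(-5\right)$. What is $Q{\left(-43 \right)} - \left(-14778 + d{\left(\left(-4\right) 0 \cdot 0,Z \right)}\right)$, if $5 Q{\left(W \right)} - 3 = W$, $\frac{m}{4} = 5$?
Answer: $14770$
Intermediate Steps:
$m = 20$ ($m = 4 \cdot 5 = 20$)
$Q{\left(W \right)} = \frac{3}{5} + \frac{W}{5}$
$Z = -99$ ($Z = 1 + 20 \left(-5\right) = 1 - 100 = -99$)
$Q{\left(-43 \right)} - \left(-14778 + d{\left(\left(-4\right) 0 \cdot 0,Z \right)}\right) = \left(\frac{3}{5} + \frac{1}{5} \left(-43\right)\right) + \left(14778 - \left(-4\right) 0 \cdot 0 \left(-99\right)\right) = \left(\frac{3}{5} - \frac{43}{5}\right) + \left(14778 - 0 \cdot 0 \left(-99\right)\right) = -8 + \left(14778 - 0 \left(-99\right)\right) = -8 + \left(14778 - 0\right) = -8 + \left(14778 + 0\right) = -8 + 14778 = 14770$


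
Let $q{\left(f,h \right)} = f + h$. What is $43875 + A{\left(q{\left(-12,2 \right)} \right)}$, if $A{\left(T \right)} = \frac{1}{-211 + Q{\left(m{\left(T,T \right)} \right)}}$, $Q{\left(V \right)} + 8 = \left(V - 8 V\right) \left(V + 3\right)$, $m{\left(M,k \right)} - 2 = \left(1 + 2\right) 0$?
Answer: $\frac{12679874}{289} \approx 43875.0$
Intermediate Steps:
$m{\left(M,k \right)} = 2$ ($m{\left(M,k \right)} = 2 + \left(1 + 2\right) 0 = 2 + 3 \cdot 0 = 2 + 0 = 2$)
$Q{\left(V \right)} = -8 - 7 V \left(3 + V\right)$ ($Q{\left(V \right)} = -8 + \left(V - 8 V\right) \left(V + 3\right) = -8 + - 7 V \left(3 + V\right) = -8 - 7 V \left(3 + V\right)$)
$A{\left(T \right)} = - \frac{1}{289}$ ($A{\left(T \right)} = \frac{1}{-211 - \left(50 + 28\right)} = \frac{1}{-211 - 78} = \frac{1}{-289} = - \frac{1}{289}$)
$43875 + A{\left(q{\left(-12,2 \right)} \right)} = 43875 - \frac{1}{289} = \frac{12679874}{289}$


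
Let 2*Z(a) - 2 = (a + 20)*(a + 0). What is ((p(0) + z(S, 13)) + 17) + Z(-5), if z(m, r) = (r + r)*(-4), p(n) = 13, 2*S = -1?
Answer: -221/2 ≈ -110.50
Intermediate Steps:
S = -1/2 (S = (1/2)*(-1) = -1/2 ≈ -0.50000)
Z(a) = 1 + a*(20 + a)/2 (Z(a) = 1 + ((a + 20)*(a + 0))/2 = 1 + ((20 + a)*a)/2 = 1 + (a*(20 + a))/2 = 1 + a*(20 + a)/2)
z(m, r) = -8*r (z(m, r) = (2*r)*(-4) = -8*r)
((p(0) + z(S, 13)) + 17) + Z(-5) = ((13 - 8*13) + 17) + (1 + (1/2)*(-5)**2 + 10*(-5)) = ((13 - 104) + 17) + (1 + (1/2)*25 - 50) = (-91 + 17) + (1 + 25/2 - 50) = -74 - 73/2 = -221/2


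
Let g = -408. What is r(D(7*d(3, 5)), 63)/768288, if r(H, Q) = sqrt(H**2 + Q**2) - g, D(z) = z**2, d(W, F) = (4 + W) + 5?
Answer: 17/32012 + 21*sqrt(12545)/256096 ≈ 0.0097155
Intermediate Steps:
d(W, F) = 9 + W
r(H, Q) = 408 + sqrt(H**2 + Q**2) (r(H, Q) = sqrt(H**2 + Q**2) - 1*(-408) = sqrt(H**2 + Q**2) + 408 = 408 + sqrt(H**2 + Q**2))
r(D(7*d(3, 5)), 63)/768288 = (408 + sqrt(((7*(9 + 3))**2)**2 + 63**2))/768288 = (408 + sqrt(((7*12)**2)**2 + 3969))*(1/768288) = (408 + sqrt((84**2)**2 + 3969))*(1/768288) = (408 + sqrt(7056**2 + 3969))*(1/768288) = (408 + sqrt(49787136 + 3969))*(1/768288) = (408 + sqrt(49791105))*(1/768288) = (408 + 63*sqrt(12545))*(1/768288) = 17/32012 + 21*sqrt(12545)/256096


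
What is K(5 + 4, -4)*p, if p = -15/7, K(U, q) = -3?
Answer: 45/7 ≈ 6.4286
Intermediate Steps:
p = -15/7 (p = -15*⅐ = -15/7 ≈ -2.1429)
K(5 + 4, -4)*p = -3*(-15/7) = 45/7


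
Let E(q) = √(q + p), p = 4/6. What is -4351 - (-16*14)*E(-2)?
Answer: -4351 + 448*I*√3/3 ≈ -4351.0 + 258.65*I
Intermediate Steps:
p = ⅔ (p = 4*(⅙) = ⅔ ≈ 0.66667)
E(q) = √(⅔ + q) (E(q) = √(q + ⅔) = √(⅔ + q))
-4351 - (-16*14)*E(-2) = -4351 - (-16*14)*√(6 + 9*(-2))/3 = -4351 - (-224)*√(6 - 18)/3 = -4351 - (-224)*√(-12)/3 = -4351 - (-224)*(2*I*√3)/3 = -4351 - (-224)*2*I*√3/3 = -4351 - (-448)*I*√3/3 = -4351 + 448*I*√3/3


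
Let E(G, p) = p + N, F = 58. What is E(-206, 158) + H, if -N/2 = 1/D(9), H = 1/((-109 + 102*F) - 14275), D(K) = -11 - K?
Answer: 6693949/42340 ≈ 158.10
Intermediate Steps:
H = -1/8468 (H = 1/((-109 + 102*58) - 14275) = 1/((-109 + 5916) - 14275) = 1/(5807 - 14275) = 1/(-8468) = -1/8468 ≈ -0.00011809)
N = ⅒ (N = -2/(-11 - 1*9) = -2/(-11 - 9) = -2/(-20) = -2*(-1/20) = ⅒ ≈ 0.10000)
E(G, p) = ⅒ + p (E(G, p) = p + ⅒ = ⅒ + p)
E(-206, 158) + H = (⅒ + 158) - 1/8468 = 1581/10 - 1/8468 = 6693949/42340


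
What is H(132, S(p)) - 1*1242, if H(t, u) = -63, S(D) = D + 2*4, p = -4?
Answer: -1305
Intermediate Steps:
S(D) = 8 + D (S(D) = D + 8 = 8 + D)
H(132, S(p)) - 1*1242 = -63 - 1*1242 = -63 - 1242 = -1305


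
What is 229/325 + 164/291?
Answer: 119939/94575 ≈ 1.2682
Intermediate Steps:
229/325 + 164/291 = 119939/94575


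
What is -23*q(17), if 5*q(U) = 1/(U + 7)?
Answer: -23/120 ≈ -0.19167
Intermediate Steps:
q(U) = 1/(5*(7 + U)) (q(U) = 1/(5*(U + 7)) = 1/(5*(7 + U)))
-23*q(17) = -23/(5*(7 + 17)) = -23/(5*24) = -23*1/120 = -23/120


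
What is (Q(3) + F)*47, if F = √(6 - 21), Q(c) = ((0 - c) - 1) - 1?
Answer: -235 + 47*I*√15 ≈ -235.0 + 182.03*I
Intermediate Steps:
Q(c) = -2 - c (Q(c) = (-c - 1) - 1 = (-1 - c) - 1 = -2 - c)
F = I*√15 (F = √(-15) = I*√15 ≈ 3.873*I)
(Q(3) + F)*47 = ((-2 - 1*3) + I*√15)*47 = ((-2 - 3) + I*√15)*47 = (-5 + I*√15)*47 = -235 + 47*I*√15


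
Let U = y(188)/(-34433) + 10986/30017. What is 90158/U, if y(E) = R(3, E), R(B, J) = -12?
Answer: 46592543698519/189320571 ≈ 2.4610e+5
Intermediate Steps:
y(E) = -12
U = 378641142/1033575361 (U = -12/(-34433) + 10986/30017 = -12*(-1/34433) + 10986*(1/30017) = 12/34433 + 10986/30017 = 378641142/1033575361 ≈ 0.36634)
90158/U = 90158/(378641142/1033575361) = 90158*(1033575361/378641142) = 46592543698519/189320571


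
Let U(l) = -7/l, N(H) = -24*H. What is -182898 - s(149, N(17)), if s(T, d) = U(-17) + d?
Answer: -3102337/17 ≈ -1.8249e+5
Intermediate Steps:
s(T, d) = 7/17 + d (s(T, d) = -7/(-17) + d = -7*(-1/17) + d = 7/17 + d)
-182898 - s(149, N(17)) = -182898 - (7/17 - 24*17) = -182898 - (7/17 - 408) = -182898 - 1*(-6929/17) = -182898 + 6929/17 = -3102337/17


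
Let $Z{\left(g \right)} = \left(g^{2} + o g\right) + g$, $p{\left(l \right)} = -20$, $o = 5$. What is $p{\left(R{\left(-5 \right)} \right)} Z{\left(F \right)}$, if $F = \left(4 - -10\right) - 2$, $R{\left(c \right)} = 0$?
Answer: $-4320$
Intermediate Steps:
$F = 12$ ($F = \left(4 + 10\right) - 2 = 14 - 2 = 12$)
$Z{\left(g \right)} = g^{2} + 6 g$ ($Z{\left(g \right)} = \left(g^{2} + 5 g\right) + g = g^{2} + 6 g$)
$p{\left(R{\left(-5 \right)} \right)} Z{\left(F \right)} = - 20 \cdot 12 \left(6 + 12\right) = - 20 \cdot 12 \cdot 18 = \left(-20\right) 216 = -4320$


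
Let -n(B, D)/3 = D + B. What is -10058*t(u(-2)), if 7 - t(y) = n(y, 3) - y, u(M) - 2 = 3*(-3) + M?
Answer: 201160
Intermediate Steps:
n(B, D) = -3*B - 3*D (n(B, D) = -3*(D + B) = -3*(B + D) = -3*B - 3*D)
u(M) = -7 + M (u(M) = 2 + (3*(-3) + M) = 2 + (-9 + M) = -7 + M)
t(y) = 16 + 4*y (t(y) = 7 - ((-3*y - 3*3) - y) = 7 - ((-3*y - 9) - y) = 7 - ((-9 - 3*y) - y) = 7 - (-9 - 4*y) = 7 + (9 + 4*y) = 16 + 4*y)
-10058*t(u(-2)) = -10058*(16 + 4*(-7 - 2)) = -10058*(16 + 4*(-9)) = -10058*(16 - 36) = -10058*(-20) = 201160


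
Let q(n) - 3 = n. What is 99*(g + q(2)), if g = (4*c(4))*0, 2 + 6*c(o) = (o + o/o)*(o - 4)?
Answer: 495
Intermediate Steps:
q(n) = 3 + n
c(o) = -⅓ + (1 + o)*(-4 + o)/6 (c(o) = -⅓ + ((o + o/o)*(o - 4))/6 = -⅓ + ((o + 1)*(-4 + o))/6 = -⅓ + ((1 + o)*(-4 + o))/6 = -⅓ + (1 + o)*(-4 + o)/6)
g = 0 (g = (4*(-1 - ½*4 + (⅙)*4²))*0 = (4*(-1 - 2 + (⅙)*16))*0 = (4*(-1 - 2 + 8/3))*0 = (4*(-⅓))*0 = -4/3*0 = 0)
99*(g + q(2)) = 99*(0 + (3 + 2)) = 99*(0 + 5) = 99*5 = 495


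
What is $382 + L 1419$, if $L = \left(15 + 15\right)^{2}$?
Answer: $1277482$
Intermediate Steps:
$L = 900$ ($L = 30^{2} = 900$)
$382 + L 1419 = 382 + 900 \cdot 1419 = 382 + 1277100 = 1277482$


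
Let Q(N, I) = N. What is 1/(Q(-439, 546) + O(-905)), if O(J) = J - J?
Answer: -1/439 ≈ -0.0022779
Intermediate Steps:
O(J) = 0
1/(Q(-439, 546) + O(-905)) = 1/(-439 + 0) = 1/(-439) = -1/439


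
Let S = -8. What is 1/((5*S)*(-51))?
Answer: 1/2040 ≈ 0.00049020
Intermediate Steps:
1/((5*S)*(-51)) = 1/((5*(-8))*(-51)) = 1/(-40*(-51)) = 1/2040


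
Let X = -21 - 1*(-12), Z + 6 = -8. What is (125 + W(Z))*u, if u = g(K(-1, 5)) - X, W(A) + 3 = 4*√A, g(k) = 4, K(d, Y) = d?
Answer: 1586 + 52*I*√14 ≈ 1586.0 + 194.57*I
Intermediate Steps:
Z = -14 (Z = -6 - 8 = -14)
W(A) = -3 + 4*√A
X = -9 (X = -21 + 12 = -9)
u = 13 (u = 4 - 1*(-9) = 4 + 9 = 13)
(125 + W(Z))*u = (125 + (-3 + 4*√(-14)))*13 = (125 + (-3 + 4*(I*√14)))*13 = (125 + (-3 + 4*I*√14))*13 = (122 + 4*I*√14)*13 = 1586 + 52*I*√14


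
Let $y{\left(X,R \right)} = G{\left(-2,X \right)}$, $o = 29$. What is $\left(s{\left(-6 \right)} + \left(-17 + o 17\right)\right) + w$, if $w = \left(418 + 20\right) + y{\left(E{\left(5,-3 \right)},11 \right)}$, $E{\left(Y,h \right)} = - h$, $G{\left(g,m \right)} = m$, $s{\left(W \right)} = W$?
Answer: $911$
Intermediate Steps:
$y{\left(X,R \right)} = X$
$w = 441$ ($w = \left(418 + 20\right) - -3 = 438 + 3 = 441$)
$\left(s{\left(-6 \right)} + \left(-17 + o 17\right)\right) + w = \left(-6 + \left(-17 + 29 \cdot 17\right)\right) + 441 = \left(-6 + \left(-17 + 493\right)\right) + 441 = \left(-6 + 476\right) + 441 = 470 + 441 = 911$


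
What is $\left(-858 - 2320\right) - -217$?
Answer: $-2961$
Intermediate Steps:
$\left(-858 - 2320\right) - -217 = \left(-858 - 2320\right) + 217 = -3178 + 217 = -2961$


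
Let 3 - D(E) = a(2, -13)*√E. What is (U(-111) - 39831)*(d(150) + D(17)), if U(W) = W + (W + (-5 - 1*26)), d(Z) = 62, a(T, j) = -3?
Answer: -2605460 - 120252*√17 ≈ -3.1013e+6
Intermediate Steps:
U(W) = -31 + 2*W (U(W) = W + (W + (-5 - 26)) = W + (W - 31) = W + (-31 + W) = -31 + 2*W)
D(E) = 3 + 3*√E (D(E) = 3 - (-3)*√E = 3 + 3*√E)
(U(-111) - 39831)*(d(150) + D(17)) = ((-31 + 2*(-111)) - 39831)*(62 + (3 + 3*√17)) = ((-31 - 222) - 39831)*(65 + 3*√17) = (-253 - 39831)*(65 + 3*√17) = -40084*(65 + 3*√17) = -2605460 - 120252*√17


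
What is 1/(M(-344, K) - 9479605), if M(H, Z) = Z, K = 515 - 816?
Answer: -1/9479906 ≈ -1.0549e-7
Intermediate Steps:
K = -301
1/(M(-344, K) - 9479605) = 1/(-301 - 9479605) = 1/(-9479906) = -1/9479906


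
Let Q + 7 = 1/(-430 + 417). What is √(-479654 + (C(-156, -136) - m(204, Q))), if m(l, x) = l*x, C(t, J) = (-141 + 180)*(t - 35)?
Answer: I*√82076423/13 ≈ 696.89*I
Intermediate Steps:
Q = -92/13 (Q = -7 + 1/(-430 + 417) = -7 + 1/(-13) = -7 - 1/13 = -92/13 ≈ -7.0769)
C(t, J) = -1365 + 39*t (C(t, J) = 39*(-35 + t) = -1365 + 39*t)
√(-479654 + (C(-156, -136) - m(204, Q))) = √(-479654 + ((-1365 + 39*(-156)) - 204*(-92)/13)) = √(-479654 + ((-1365 - 6084) - 1*(-18768/13))) = √(-479654 + (-7449 + 18768/13)) = √(-479654 - 78069/13) = √(-6313571/13) = I*√82076423/13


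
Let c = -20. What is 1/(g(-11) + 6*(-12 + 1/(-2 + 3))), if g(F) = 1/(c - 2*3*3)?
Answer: -38/2509 ≈ -0.015145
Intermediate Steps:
g(F) = -1/38 (g(F) = 1/(-20 - 2*3*3) = 1/(-20 - 6*3) = 1/(-20 - 18) = 1/(-38) = -1/38)
1/(g(-11) + 6*(-12 + 1/(-2 + 3))) = 1/(-1/38 + 6*(-12 + 1/(-2 + 3))) = 1/(-1/38 + 6*(-12 + 1/1)) = 1/(-1/38 + 6*(-12 + 1)) = 1/(-1/38 + 6*(-11)) = 1/(-1/38 - 66) = 1/(-2509/38) = -38/2509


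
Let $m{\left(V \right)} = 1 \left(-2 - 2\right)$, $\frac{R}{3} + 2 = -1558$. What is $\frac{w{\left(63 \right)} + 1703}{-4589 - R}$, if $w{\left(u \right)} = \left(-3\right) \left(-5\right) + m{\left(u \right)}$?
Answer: $\frac{1714}{91} \approx 18.835$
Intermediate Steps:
$R = -4680$ ($R = -6 + 3 \left(-1558\right) = -6 - 4674 = -4680$)
$m{\left(V \right)} = -4$ ($m{\left(V \right)} = 1 \left(-4\right) = -4$)
$w{\left(u \right)} = 11$ ($w{\left(u \right)} = \left(-3\right) \left(-5\right) - 4 = 15 - 4 = 11$)
$\frac{w{\left(63 \right)} + 1703}{-4589 - R} = \frac{11 + 1703}{-4589 - -4680} = \frac{1714}{-4589 + 4680} = \frac{1714}{91}$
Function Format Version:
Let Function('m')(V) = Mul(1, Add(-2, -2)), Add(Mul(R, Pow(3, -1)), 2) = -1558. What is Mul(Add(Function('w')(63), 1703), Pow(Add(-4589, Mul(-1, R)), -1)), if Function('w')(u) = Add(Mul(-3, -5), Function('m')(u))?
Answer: Rational(1714, 91) ≈ 18.835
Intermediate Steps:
R = -4680 (R = Add(-6, Mul(3, -1558)) = Add(-6, -4674) = -4680)
Function('m')(V) = -4 (Function('m')(V) = Mul(1, -4) = -4)
Function('w')(u) = 11 (Function('w')(u) = Add(Mul(-3, -5), -4) = Add(15, -4) = 11)
Mul(Add(Function('w')(63), 1703), Pow(Add(-4589, Mul(-1, R)), -1)) = Mul(Add(11, 1703), Pow(Add(-4589, Mul(-1, -4680)), -1)) = Mul(1714, Pow(Add(-4589, 4680), -1)) = Mul(1714, Pow(91, -1)) = Mul(1714, Rational(1, 91)) = Rational(1714, 91)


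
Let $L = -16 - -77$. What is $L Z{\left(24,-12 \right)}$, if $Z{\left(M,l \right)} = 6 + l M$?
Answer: $-17202$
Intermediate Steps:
$Z{\left(M,l \right)} = 6 + M l$
$L = 61$ ($L = -16 + 77 = 61$)
$L Z{\left(24,-12 \right)} = 61 \left(6 + 24 \left(-12\right)\right) = 61 \left(6 - 288\right) = 61 \left(-282\right) = -17202$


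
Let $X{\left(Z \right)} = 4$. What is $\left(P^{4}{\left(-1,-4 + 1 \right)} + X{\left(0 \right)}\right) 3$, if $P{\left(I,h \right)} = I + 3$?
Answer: $60$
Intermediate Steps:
$P{\left(I,h \right)} = 3 + I$
$\left(P^{4}{\left(-1,-4 + 1 \right)} + X{\left(0 \right)}\right) 3 = \left(\left(3 - 1\right)^{4} + 4\right) 3 = \left(2^{4} + 4\right) 3 = \left(16 + 4\right) 3 = 20 \cdot 3 = 60$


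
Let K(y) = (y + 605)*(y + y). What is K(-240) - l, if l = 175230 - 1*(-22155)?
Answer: -372585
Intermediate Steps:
K(y) = 2*y*(605 + y) (K(y) = (605 + y)*(2*y) = 2*y*(605 + y))
l = 197385 (l = 175230 + 22155 = 197385)
K(-240) - l = 2*(-240)*(605 - 240) - 1*197385 = 2*(-240)*365 - 197385 = -175200 - 197385 = -372585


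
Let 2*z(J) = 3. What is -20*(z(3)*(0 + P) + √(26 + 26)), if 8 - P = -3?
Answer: -330 - 40*√13 ≈ -474.22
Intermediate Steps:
P = 11 (P = 8 - 1*(-3) = 8 + 3 = 11)
z(J) = 3/2 (z(J) = (½)*3 = 3/2)
-20*(z(3)*(0 + P) + √(26 + 26)) = -20*(3*(0 + 11)/2 + √(26 + 26)) = -20*((3/2)*11 + √52) = -20*(33/2 + 2*√13) = -330 - 40*√13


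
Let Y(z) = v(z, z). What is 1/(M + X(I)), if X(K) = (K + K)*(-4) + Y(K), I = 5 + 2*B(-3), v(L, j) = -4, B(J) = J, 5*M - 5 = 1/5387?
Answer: 26935/134676 ≈ 0.20000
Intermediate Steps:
M = 26936/26935 (M = 1 + (1/5)/5387 = 1 + (1/5)*(1/5387) = 1 + 1/26935 = 26936/26935 ≈ 1.0000)
Y(z) = -4
I = -1 (I = 5 + 2*(-3) = 5 - 6 = -1)
X(K) = -4 - 8*K (X(K) = (K + K)*(-4) - 4 = (2*K)*(-4) - 4 = -8*K - 4 = -4 - 8*K)
1/(M + X(I)) = 1/(26936/26935 + (-4 - 8*(-1))) = 1/(26936/26935 + (-4 + 8)) = 1/(26936/26935 + 4) = 1/(134676/26935) = 26935/134676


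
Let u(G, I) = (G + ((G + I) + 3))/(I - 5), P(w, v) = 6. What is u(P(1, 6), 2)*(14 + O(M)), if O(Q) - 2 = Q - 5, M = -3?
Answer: -136/3 ≈ -45.333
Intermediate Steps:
O(Q) = -3 + Q (O(Q) = 2 + (Q - 5) = 2 + (-5 + Q) = -3 + Q)
u(G, I) = (3 + I + 2*G)/(-5 + I) (u(G, I) = (G + (3 + G + I))/(-5 + I) = (3 + I + 2*G)/(-5 + I))
u(P(1, 6), 2)*(14 + O(M)) = ((3 + 2 + 2*6)/(-5 + 2))*(14 + (-3 - 3)) = ((3 + 2 + 12)/(-3))*(14 - 6) = -⅓*17*8 = -17/3*8 = -136/3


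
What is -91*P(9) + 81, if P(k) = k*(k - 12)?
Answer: 2538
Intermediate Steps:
P(k) = k*(-12 + k)
-91*P(9) + 81 = -819*(-12 + 9) + 81 = -819*(-3) + 81 = -91*(-27) + 81 = 2457 + 81 = 2538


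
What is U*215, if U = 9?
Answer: 1935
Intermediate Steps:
U*215 = 9*215 = 1935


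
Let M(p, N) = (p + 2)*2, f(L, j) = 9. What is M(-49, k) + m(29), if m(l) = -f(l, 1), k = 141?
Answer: -103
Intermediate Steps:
M(p, N) = 4 + 2*p (M(p, N) = (2 + p)*2 = 4 + 2*p)
m(l) = -9 (m(l) = -1*9 = -9)
M(-49, k) + m(29) = (4 + 2*(-49)) - 9 = (4 - 98) - 9 = -94 - 9 = -103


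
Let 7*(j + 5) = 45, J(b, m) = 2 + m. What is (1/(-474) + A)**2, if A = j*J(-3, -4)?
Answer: 90003169/11009124 ≈ 8.1753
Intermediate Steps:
j = 10/7 (j = -5 + (1/7)*45 = -5 + 45/7 = 10/7 ≈ 1.4286)
A = -20/7 (A = 10*(2 - 4)/7 = (10/7)*(-2) = -20/7 ≈ -2.8571)
(1/(-474) + A)**2 = (1/(-474) - 20/7)**2 = (-1/474 - 20/7)**2 = (-9487/3318)**2 = 90003169/11009124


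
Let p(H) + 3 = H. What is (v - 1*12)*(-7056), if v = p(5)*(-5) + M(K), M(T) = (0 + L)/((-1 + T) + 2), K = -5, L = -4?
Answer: 148176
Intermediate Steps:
p(H) = -3 + H
M(T) = -4/(1 + T) (M(T) = (0 - 4)/((-1 + T) + 2) = -4/(1 + T))
v = -9 (v = (-3 + 5)*(-5) - 4/(1 - 5) = 2*(-5) - 4/(-4) = -10 - 4*(-¼) = -10 + 1 = -9)
(v - 1*12)*(-7056) = (-9 - 1*12)*(-7056) = (-9 - 12)*(-7056) = -21*(-7056) = 148176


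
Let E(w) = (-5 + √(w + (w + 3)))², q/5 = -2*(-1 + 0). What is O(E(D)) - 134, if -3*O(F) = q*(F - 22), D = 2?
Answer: -502/3 + 100*√7/3 ≈ -79.142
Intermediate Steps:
q = 10 (q = 5*(-2*(-1 + 0)) = 5*(-2*(-1)) = 5*2 = 10)
E(w) = (-5 + √(3 + 2*w))² (E(w) = (-5 + √(w + (3 + w)))² = (-5 + √(3 + 2*w))²)
O(F) = 220/3 - 10*F/3 (O(F) = -10*(F - 22)/3 = -10*(-22 + F)/3 = -(-220 + 10*F)/3 = 220/3 - 10*F/3)
O(E(D)) - 134 = (220/3 - 10*(-5 + √(3 + 2*2))²/3) - 134 = (220/3 - 10*(-5 + √(3 + 4))²/3) - 134 = (220/3 - 10*(-5 + √7)²/3) - 134 = -182/3 - 10*(-5 + √7)²/3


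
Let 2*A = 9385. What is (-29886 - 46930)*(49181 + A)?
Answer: -4138346776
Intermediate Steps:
A = 9385/2 (A = (1/2)*9385 = 9385/2 ≈ 4692.5)
(-29886 - 46930)*(49181 + A) = (-29886 - 46930)*(49181 + 9385/2) = -76816*107747/2 = -4138346776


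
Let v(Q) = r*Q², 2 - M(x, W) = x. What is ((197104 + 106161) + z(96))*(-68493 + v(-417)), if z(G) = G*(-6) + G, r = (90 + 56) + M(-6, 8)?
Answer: 8087512400205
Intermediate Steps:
M(x, W) = 2 - x
r = 154 (r = (90 + 56) + (2 - 1*(-6)) = 146 + (2 + 6) = 146 + 8 = 154)
z(G) = -5*G (z(G) = -6*G + G = -5*G)
v(Q) = 154*Q²
((197104 + 106161) + z(96))*(-68493 + v(-417)) = ((197104 + 106161) - 5*96)*(-68493 + 154*(-417)²) = (303265 - 480)*(-68493 + 154*173889) = 302785*(-68493 + 26778906) = 302785*26710413 = 8087512400205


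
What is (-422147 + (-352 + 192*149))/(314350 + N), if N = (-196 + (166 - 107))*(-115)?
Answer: -131297/110035 ≈ -1.1932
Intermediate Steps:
N = 15755 (N = (-196 + 59)*(-115) = -137*(-115) = 15755)
(-422147 + (-352 + 192*149))/(314350 + N) = (-422147 + (-352 + 192*149))/(314350 + 15755) = (-422147 + (-352 + 28608))/330105 = (-422147 + 28256)*(1/330105) = -393891*1/330105 = -131297/110035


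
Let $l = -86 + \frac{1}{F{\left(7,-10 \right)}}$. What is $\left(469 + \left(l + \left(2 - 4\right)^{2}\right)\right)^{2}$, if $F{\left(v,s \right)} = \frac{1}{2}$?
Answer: $151321$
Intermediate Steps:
$F{\left(v,s \right)} = \frac{1}{2}$
$l = -84$ ($l = -86 + \frac{1}{\frac{1}{2}} = -86 + 2 = -84$)
$\left(469 + \left(l + \left(2 - 4\right)^{2}\right)\right)^{2} = \left(469 - \left(84 - \left(2 - 4\right)^{2}\right)\right)^{2} = \left(469 - \left(84 - \left(-2\right)^{2}\right)\right)^{2} = \left(469 + \left(-84 + 4\right)\right)^{2} = \left(469 - 80\right)^{2} = 389^{2} = 151321$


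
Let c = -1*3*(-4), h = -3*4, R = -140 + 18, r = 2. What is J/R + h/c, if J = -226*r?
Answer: 165/61 ≈ 2.7049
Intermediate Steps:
J = -452 (J = -226*2 = -452)
R = -122
h = -12
c = 12 (c = -3*(-4) = 12)
J/R + h/c = -452/(-122) - 12/12 = -452*(-1/122) - 12*1/12 = 226/61 - 1 = 165/61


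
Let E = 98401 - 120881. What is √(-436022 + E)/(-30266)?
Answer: -I*√458502/30266 ≈ -0.022373*I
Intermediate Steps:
E = -22480
√(-436022 + E)/(-30266) = √(-436022 - 22480)/(-30266) = √(-458502)*(-1/30266) = (I*√458502)*(-1/30266) = -I*√458502/30266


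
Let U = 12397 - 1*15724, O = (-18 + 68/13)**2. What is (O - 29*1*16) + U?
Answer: -613123/169 ≈ -3627.9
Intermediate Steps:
O = 27556/169 (O = (-18 + 68*(1/13))**2 = (-18 + 68/13)**2 = (-166/13)**2 = 27556/169 ≈ 163.05)
U = -3327 (U = 12397 - 15724 = -3327)
(O - 29*1*16) + U = (27556/169 - 29*1*16) - 3327 = (27556/169 - 29*16) - 3327 = (27556/169 - 464) - 3327 = -50860/169 - 3327 = -613123/169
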